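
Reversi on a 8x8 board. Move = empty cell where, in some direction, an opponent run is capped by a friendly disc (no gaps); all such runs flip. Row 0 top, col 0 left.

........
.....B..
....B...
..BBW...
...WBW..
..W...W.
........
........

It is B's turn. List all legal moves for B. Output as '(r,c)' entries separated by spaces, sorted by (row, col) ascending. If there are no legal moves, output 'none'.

Answer: (3,5) (4,2) (4,6) (5,3) (5,4)

Derivation:
(2,3): no bracket -> illegal
(2,5): no bracket -> illegal
(3,5): flips 1 -> legal
(3,6): no bracket -> illegal
(4,1): no bracket -> illegal
(4,2): flips 1 -> legal
(4,6): flips 1 -> legal
(4,7): no bracket -> illegal
(5,1): no bracket -> illegal
(5,3): flips 1 -> legal
(5,4): flips 1 -> legal
(5,5): no bracket -> illegal
(5,7): no bracket -> illegal
(6,1): no bracket -> illegal
(6,2): no bracket -> illegal
(6,3): no bracket -> illegal
(6,5): no bracket -> illegal
(6,6): no bracket -> illegal
(6,7): no bracket -> illegal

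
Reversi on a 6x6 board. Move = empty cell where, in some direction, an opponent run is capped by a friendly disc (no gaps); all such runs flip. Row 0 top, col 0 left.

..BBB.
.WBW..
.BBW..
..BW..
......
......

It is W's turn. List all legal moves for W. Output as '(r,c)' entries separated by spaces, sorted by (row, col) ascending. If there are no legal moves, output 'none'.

Answer: (0,1) (2,0) (3,1) (4,1)

Derivation:
(0,1): flips 1 -> legal
(0,5): no bracket -> illegal
(1,0): no bracket -> illegal
(1,4): no bracket -> illegal
(1,5): no bracket -> illegal
(2,0): flips 2 -> legal
(3,0): no bracket -> illegal
(3,1): flips 3 -> legal
(4,1): flips 1 -> legal
(4,2): no bracket -> illegal
(4,3): no bracket -> illegal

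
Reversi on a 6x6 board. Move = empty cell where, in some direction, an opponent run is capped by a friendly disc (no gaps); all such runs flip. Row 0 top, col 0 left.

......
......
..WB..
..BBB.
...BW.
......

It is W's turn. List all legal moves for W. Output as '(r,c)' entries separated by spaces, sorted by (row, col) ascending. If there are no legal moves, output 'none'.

Answer: (2,4) (4,2)

Derivation:
(1,2): no bracket -> illegal
(1,3): no bracket -> illegal
(1,4): no bracket -> illegal
(2,1): no bracket -> illegal
(2,4): flips 2 -> legal
(2,5): no bracket -> illegal
(3,1): no bracket -> illegal
(3,5): no bracket -> illegal
(4,1): no bracket -> illegal
(4,2): flips 2 -> legal
(4,5): no bracket -> illegal
(5,2): no bracket -> illegal
(5,3): no bracket -> illegal
(5,4): no bracket -> illegal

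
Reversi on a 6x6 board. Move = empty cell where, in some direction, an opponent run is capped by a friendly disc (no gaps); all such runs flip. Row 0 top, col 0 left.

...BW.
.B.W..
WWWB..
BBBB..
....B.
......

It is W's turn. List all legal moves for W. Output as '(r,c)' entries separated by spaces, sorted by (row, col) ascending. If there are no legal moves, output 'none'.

Answer: (0,0) (0,1) (0,2) (2,4) (4,0) (4,1) (4,2) (4,3) (5,5)

Derivation:
(0,0): flips 1 -> legal
(0,1): flips 1 -> legal
(0,2): flips 2 -> legal
(1,0): no bracket -> illegal
(1,2): no bracket -> illegal
(1,4): no bracket -> illegal
(2,4): flips 1 -> legal
(3,4): no bracket -> illegal
(3,5): no bracket -> illegal
(4,0): flips 2 -> legal
(4,1): flips 1 -> legal
(4,2): flips 2 -> legal
(4,3): flips 3 -> legal
(4,5): no bracket -> illegal
(5,3): no bracket -> illegal
(5,4): no bracket -> illegal
(5,5): flips 2 -> legal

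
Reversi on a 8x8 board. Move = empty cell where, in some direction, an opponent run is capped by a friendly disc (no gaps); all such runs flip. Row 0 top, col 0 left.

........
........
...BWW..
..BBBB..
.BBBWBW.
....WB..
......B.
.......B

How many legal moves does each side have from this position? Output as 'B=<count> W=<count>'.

Answer: B=12 W=10

Derivation:
-- B to move --
(1,3): flips 1 -> legal
(1,4): flips 1 -> legal
(1,5): flips 2 -> legal
(1,6): flips 1 -> legal
(2,6): flips 2 -> legal
(3,6): no bracket -> illegal
(3,7): flips 1 -> legal
(4,7): flips 1 -> legal
(5,3): flips 2 -> legal
(5,6): no bracket -> illegal
(5,7): flips 1 -> legal
(6,3): flips 1 -> legal
(6,4): flips 2 -> legal
(6,5): flips 1 -> legal
B mobility = 12
-- W to move --
(1,2): no bracket -> illegal
(1,3): no bracket -> illegal
(1,4): no bracket -> illegal
(2,1): flips 2 -> legal
(2,2): flips 2 -> legal
(2,6): flips 1 -> legal
(3,0): no bracket -> illegal
(3,1): no bracket -> illegal
(3,6): flips 1 -> legal
(4,0): flips 3 -> legal
(5,0): no bracket -> illegal
(5,1): flips 2 -> legal
(5,2): flips 2 -> legal
(5,3): no bracket -> illegal
(5,6): flips 1 -> legal
(5,7): no bracket -> illegal
(6,4): flips 1 -> legal
(6,5): flips 3 -> legal
(6,7): no bracket -> illegal
(7,5): no bracket -> illegal
(7,6): no bracket -> illegal
W mobility = 10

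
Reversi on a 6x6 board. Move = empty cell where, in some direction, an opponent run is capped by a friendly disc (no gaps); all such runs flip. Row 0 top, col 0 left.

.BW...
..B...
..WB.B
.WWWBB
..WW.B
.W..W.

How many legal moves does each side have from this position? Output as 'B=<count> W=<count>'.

Answer: B=6 W=4

Derivation:
-- B to move --
(0,3): flips 1 -> legal
(1,1): no bracket -> illegal
(1,3): no bracket -> illegal
(2,0): no bracket -> illegal
(2,1): flips 1 -> legal
(2,4): no bracket -> illegal
(3,0): flips 3 -> legal
(4,0): no bracket -> illegal
(4,1): flips 1 -> legal
(4,4): no bracket -> illegal
(5,0): no bracket -> illegal
(5,2): flips 4 -> legal
(5,3): flips 2 -> legal
(5,5): no bracket -> illegal
B mobility = 6
-- W to move --
(0,0): flips 1 -> legal
(0,3): no bracket -> illegal
(1,0): no bracket -> illegal
(1,1): no bracket -> illegal
(1,3): flips 1 -> legal
(1,4): flips 1 -> legal
(1,5): no bracket -> illegal
(2,1): no bracket -> illegal
(2,4): flips 1 -> legal
(4,4): no bracket -> illegal
(5,5): no bracket -> illegal
W mobility = 4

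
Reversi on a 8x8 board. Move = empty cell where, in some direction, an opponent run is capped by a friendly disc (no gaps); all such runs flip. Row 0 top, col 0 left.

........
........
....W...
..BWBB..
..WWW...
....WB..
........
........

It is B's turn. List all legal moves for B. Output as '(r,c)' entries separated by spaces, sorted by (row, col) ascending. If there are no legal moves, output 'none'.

Answer: (1,3) (1,4) (2,2) (5,2) (5,3) (6,4) (6,5)

Derivation:
(1,3): flips 1 -> legal
(1,4): flips 1 -> legal
(1,5): no bracket -> illegal
(2,2): flips 2 -> legal
(2,3): no bracket -> illegal
(2,5): no bracket -> illegal
(3,1): no bracket -> illegal
(4,1): no bracket -> illegal
(4,5): no bracket -> illegal
(5,1): no bracket -> illegal
(5,2): flips 2 -> legal
(5,3): flips 2 -> legal
(6,3): no bracket -> illegal
(6,4): flips 2 -> legal
(6,5): flips 2 -> legal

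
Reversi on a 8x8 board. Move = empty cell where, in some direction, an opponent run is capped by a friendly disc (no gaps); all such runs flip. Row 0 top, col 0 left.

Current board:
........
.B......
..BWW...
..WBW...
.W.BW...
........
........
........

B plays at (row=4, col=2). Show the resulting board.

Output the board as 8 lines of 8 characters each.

Answer: ........
.B......
..BWW...
..BBW...
.WBBW...
........
........
........

Derivation:
Place B at (4,2); scan 8 dirs for brackets.
Dir NW: first cell '.' (not opp) -> no flip
Dir N: opp run (3,2) capped by B -> flip
Dir NE: first cell 'B' (not opp) -> no flip
Dir W: opp run (4,1), next='.' -> no flip
Dir E: first cell 'B' (not opp) -> no flip
Dir SW: first cell '.' (not opp) -> no flip
Dir S: first cell '.' (not opp) -> no flip
Dir SE: first cell '.' (not opp) -> no flip
All flips: (3,2)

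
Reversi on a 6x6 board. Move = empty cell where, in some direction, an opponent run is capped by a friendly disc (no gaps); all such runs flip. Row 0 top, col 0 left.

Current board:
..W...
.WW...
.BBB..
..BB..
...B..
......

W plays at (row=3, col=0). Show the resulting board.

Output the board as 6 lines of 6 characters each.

Answer: ..W...
.WW...
.WBB..
W.BB..
...B..
......

Derivation:
Place W at (3,0); scan 8 dirs for brackets.
Dir NW: edge -> no flip
Dir N: first cell '.' (not opp) -> no flip
Dir NE: opp run (2,1) capped by W -> flip
Dir W: edge -> no flip
Dir E: first cell '.' (not opp) -> no flip
Dir SW: edge -> no flip
Dir S: first cell '.' (not opp) -> no flip
Dir SE: first cell '.' (not opp) -> no flip
All flips: (2,1)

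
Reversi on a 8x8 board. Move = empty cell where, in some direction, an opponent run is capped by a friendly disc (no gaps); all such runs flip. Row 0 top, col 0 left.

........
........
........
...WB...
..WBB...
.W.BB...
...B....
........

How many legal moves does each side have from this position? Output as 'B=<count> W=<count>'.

-- B to move --
(2,2): flips 1 -> legal
(2,3): flips 1 -> legal
(2,4): no bracket -> illegal
(3,1): flips 1 -> legal
(3,2): flips 1 -> legal
(4,0): no bracket -> illegal
(4,1): flips 1 -> legal
(5,0): no bracket -> illegal
(5,2): no bracket -> illegal
(6,0): no bracket -> illegal
(6,1): no bracket -> illegal
(6,2): no bracket -> illegal
B mobility = 5
-- W to move --
(2,3): no bracket -> illegal
(2,4): no bracket -> illegal
(2,5): no bracket -> illegal
(3,2): no bracket -> illegal
(3,5): flips 1 -> legal
(4,5): flips 2 -> legal
(5,2): no bracket -> illegal
(5,5): flips 1 -> legal
(6,2): no bracket -> illegal
(6,4): flips 1 -> legal
(6,5): no bracket -> illegal
(7,2): no bracket -> illegal
(7,3): flips 3 -> legal
(7,4): no bracket -> illegal
W mobility = 5

Answer: B=5 W=5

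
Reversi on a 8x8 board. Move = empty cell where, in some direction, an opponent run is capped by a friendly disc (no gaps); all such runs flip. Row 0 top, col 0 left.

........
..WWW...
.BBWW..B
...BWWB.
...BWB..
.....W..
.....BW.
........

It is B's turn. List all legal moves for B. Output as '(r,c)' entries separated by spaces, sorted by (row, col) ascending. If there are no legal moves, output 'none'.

(0,1): flips 3 -> legal
(0,2): flips 1 -> legal
(0,3): flips 3 -> legal
(0,4): flips 1 -> legal
(0,5): no bracket -> illegal
(1,1): no bracket -> illegal
(1,5): flips 1 -> legal
(2,5): flips 4 -> legal
(2,6): no bracket -> illegal
(3,2): no bracket -> illegal
(4,6): no bracket -> illegal
(5,3): no bracket -> illegal
(5,4): no bracket -> illegal
(5,6): no bracket -> illegal
(5,7): no bracket -> illegal
(6,4): no bracket -> illegal
(6,7): flips 1 -> legal
(7,5): no bracket -> illegal
(7,6): no bracket -> illegal
(7,7): flips 3 -> legal

Answer: (0,1) (0,2) (0,3) (0,4) (1,5) (2,5) (6,7) (7,7)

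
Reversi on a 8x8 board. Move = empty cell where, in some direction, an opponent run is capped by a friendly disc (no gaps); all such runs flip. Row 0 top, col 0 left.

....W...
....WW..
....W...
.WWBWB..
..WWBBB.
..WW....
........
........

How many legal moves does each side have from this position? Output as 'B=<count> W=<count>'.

Answer: B=8 W=7

Derivation:
-- B to move --
(0,3): no bracket -> illegal
(0,5): no bracket -> illegal
(0,6): flips 2 -> legal
(1,3): flips 1 -> legal
(1,6): no bracket -> illegal
(2,0): no bracket -> illegal
(2,1): no bracket -> illegal
(2,2): no bracket -> illegal
(2,3): flips 1 -> legal
(2,5): no bracket -> illegal
(2,6): no bracket -> illegal
(3,0): flips 2 -> legal
(4,0): no bracket -> illegal
(4,1): flips 2 -> legal
(5,1): flips 1 -> legal
(5,4): no bracket -> illegal
(6,1): no bracket -> illegal
(6,2): flips 1 -> legal
(6,3): flips 2 -> legal
(6,4): no bracket -> illegal
B mobility = 8
-- W to move --
(2,2): no bracket -> illegal
(2,3): flips 1 -> legal
(2,5): no bracket -> illegal
(2,6): flips 2 -> legal
(3,6): flips 1 -> legal
(3,7): no bracket -> illegal
(4,7): flips 3 -> legal
(5,4): flips 1 -> legal
(5,5): no bracket -> illegal
(5,6): flips 1 -> legal
(5,7): flips 2 -> legal
W mobility = 7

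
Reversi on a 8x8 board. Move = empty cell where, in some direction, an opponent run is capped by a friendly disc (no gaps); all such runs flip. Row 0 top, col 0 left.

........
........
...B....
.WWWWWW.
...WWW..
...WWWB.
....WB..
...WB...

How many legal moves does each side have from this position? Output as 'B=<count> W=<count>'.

Answer: B=7 W=8

Derivation:
-- B to move --
(2,0): no bracket -> illegal
(2,1): flips 3 -> legal
(2,2): no bracket -> illegal
(2,4): flips 4 -> legal
(2,5): flips 3 -> legal
(2,6): no bracket -> illegal
(2,7): no bracket -> illegal
(3,0): no bracket -> illegal
(3,7): no bracket -> illegal
(4,0): no bracket -> illegal
(4,1): flips 1 -> legal
(4,2): no bracket -> illegal
(4,6): no bracket -> illegal
(4,7): no bracket -> illegal
(5,2): flips 3 -> legal
(6,2): no bracket -> illegal
(6,3): flips 4 -> legal
(6,6): no bracket -> illegal
(7,2): flips 1 -> legal
(7,5): no bracket -> illegal
B mobility = 7
-- W to move --
(1,2): flips 1 -> legal
(1,3): flips 1 -> legal
(1,4): flips 1 -> legal
(2,2): no bracket -> illegal
(2,4): no bracket -> illegal
(4,6): no bracket -> illegal
(4,7): no bracket -> illegal
(5,7): flips 1 -> legal
(6,3): no bracket -> illegal
(6,6): flips 1 -> legal
(6,7): flips 1 -> legal
(7,5): flips 2 -> legal
(7,6): flips 1 -> legal
W mobility = 8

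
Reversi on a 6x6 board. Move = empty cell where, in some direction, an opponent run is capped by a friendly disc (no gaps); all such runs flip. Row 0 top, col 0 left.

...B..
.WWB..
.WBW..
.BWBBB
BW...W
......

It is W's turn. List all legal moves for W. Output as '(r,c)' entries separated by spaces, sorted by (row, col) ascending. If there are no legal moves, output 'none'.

(0,2): no bracket -> illegal
(0,4): no bracket -> illegal
(1,4): flips 1 -> legal
(2,0): no bracket -> illegal
(2,4): no bracket -> illegal
(2,5): flips 1 -> legal
(3,0): flips 1 -> legal
(4,2): no bracket -> illegal
(4,3): flips 1 -> legal
(4,4): flips 2 -> legal
(5,0): no bracket -> illegal
(5,1): no bracket -> illegal

Answer: (1,4) (2,5) (3,0) (4,3) (4,4)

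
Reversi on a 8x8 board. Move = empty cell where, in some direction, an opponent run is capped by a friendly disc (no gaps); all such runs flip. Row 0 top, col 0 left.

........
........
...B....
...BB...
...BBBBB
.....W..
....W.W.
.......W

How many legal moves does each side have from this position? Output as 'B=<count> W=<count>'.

-- B to move --
(5,3): no bracket -> illegal
(5,4): no bracket -> illegal
(5,6): no bracket -> illegal
(5,7): no bracket -> illegal
(6,3): no bracket -> illegal
(6,5): flips 1 -> legal
(6,7): no bracket -> illegal
(7,3): flips 2 -> legal
(7,4): no bracket -> illegal
(7,5): no bracket -> illegal
(7,6): no bracket -> illegal
B mobility = 2
-- W to move --
(1,2): no bracket -> illegal
(1,3): no bracket -> illegal
(1,4): no bracket -> illegal
(2,2): flips 2 -> legal
(2,4): no bracket -> illegal
(2,5): no bracket -> illegal
(3,2): no bracket -> illegal
(3,5): flips 1 -> legal
(3,6): no bracket -> illegal
(3,7): flips 1 -> legal
(4,2): no bracket -> illegal
(5,2): no bracket -> illegal
(5,3): no bracket -> illegal
(5,4): no bracket -> illegal
(5,6): no bracket -> illegal
(5,7): no bracket -> illegal
W mobility = 3

Answer: B=2 W=3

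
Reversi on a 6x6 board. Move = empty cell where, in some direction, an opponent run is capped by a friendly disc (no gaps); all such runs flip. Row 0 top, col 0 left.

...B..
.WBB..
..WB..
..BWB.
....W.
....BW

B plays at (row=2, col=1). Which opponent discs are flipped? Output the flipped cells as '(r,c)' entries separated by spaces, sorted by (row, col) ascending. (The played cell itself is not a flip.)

Answer: (2,2)

Derivation:
Dir NW: first cell '.' (not opp) -> no flip
Dir N: opp run (1,1), next='.' -> no flip
Dir NE: first cell 'B' (not opp) -> no flip
Dir W: first cell '.' (not opp) -> no flip
Dir E: opp run (2,2) capped by B -> flip
Dir SW: first cell '.' (not opp) -> no flip
Dir S: first cell '.' (not opp) -> no flip
Dir SE: first cell 'B' (not opp) -> no flip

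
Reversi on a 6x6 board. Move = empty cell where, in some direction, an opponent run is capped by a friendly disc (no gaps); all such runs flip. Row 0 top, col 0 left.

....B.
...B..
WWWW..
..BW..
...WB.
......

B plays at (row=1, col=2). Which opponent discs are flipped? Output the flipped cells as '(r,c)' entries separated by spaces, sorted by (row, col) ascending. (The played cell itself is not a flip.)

Dir NW: first cell '.' (not opp) -> no flip
Dir N: first cell '.' (not opp) -> no flip
Dir NE: first cell '.' (not opp) -> no flip
Dir W: first cell '.' (not opp) -> no flip
Dir E: first cell 'B' (not opp) -> no flip
Dir SW: opp run (2,1), next='.' -> no flip
Dir S: opp run (2,2) capped by B -> flip
Dir SE: opp run (2,3), next='.' -> no flip

Answer: (2,2)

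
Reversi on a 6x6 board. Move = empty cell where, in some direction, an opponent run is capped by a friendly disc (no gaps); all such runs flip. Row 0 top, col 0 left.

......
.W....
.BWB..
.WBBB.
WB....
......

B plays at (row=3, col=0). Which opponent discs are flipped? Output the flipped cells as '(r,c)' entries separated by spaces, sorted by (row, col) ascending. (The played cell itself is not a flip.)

Dir NW: edge -> no flip
Dir N: first cell '.' (not opp) -> no flip
Dir NE: first cell 'B' (not opp) -> no flip
Dir W: edge -> no flip
Dir E: opp run (3,1) capped by B -> flip
Dir SW: edge -> no flip
Dir S: opp run (4,0), next='.' -> no flip
Dir SE: first cell 'B' (not opp) -> no flip

Answer: (3,1)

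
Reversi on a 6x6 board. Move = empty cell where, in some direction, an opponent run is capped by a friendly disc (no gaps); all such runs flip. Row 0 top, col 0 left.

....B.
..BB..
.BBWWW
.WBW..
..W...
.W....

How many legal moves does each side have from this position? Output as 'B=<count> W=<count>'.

Answer: B=9 W=6

Derivation:
-- B to move --
(1,4): flips 1 -> legal
(1,5): no bracket -> illegal
(2,0): no bracket -> illegal
(3,0): flips 1 -> legal
(3,4): flips 2 -> legal
(3,5): flips 1 -> legal
(4,0): flips 1 -> legal
(4,1): flips 1 -> legal
(4,3): flips 2 -> legal
(4,4): flips 1 -> legal
(5,0): no bracket -> illegal
(5,2): flips 1 -> legal
(5,3): no bracket -> illegal
B mobility = 9
-- W to move --
(0,1): flips 1 -> legal
(0,2): flips 4 -> legal
(0,3): flips 1 -> legal
(0,5): no bracket -> illegal
(1,0): no bracket -> illegal
(1,1): flips 2 -> legal
(1,4): no bracket -> illegal
(1,5): no bracket -> illegal
(2,0): flips 2 -> legal
(3,0): no bracket -> illegal
(4,1): flips 1 -> legal
(4,3): no bracket -> illegal
W mobility = 6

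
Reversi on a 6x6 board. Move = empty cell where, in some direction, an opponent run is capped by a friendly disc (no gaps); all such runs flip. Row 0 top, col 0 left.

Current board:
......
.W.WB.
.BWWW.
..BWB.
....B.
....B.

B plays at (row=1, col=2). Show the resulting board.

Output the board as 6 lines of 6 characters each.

Answer: ......
.WBBB.
.BBBW.
..BWB.
....B.
....B.

Derivation:
Place B at (1,2); scan 8 dirs for brackets.
Dir NW: first cell '.' (not opp) -> no flip
Dir N: first cell '.' (not opp) -> no flip
Dir NE: first cell '.' (not opp) -> no flip
Dir W: opp run (1,1), next='.' -> no flip
Dir E: opp run (1,3) capped by B -> flip
Dir SW: first cell 'B' (not opp) -> no flip
Dir S: opp run (2,2) capped by B -> flip
Dir SE: opp run (2,3) capped by B -> flip
All flips: (1,3) (2,2) (2,3)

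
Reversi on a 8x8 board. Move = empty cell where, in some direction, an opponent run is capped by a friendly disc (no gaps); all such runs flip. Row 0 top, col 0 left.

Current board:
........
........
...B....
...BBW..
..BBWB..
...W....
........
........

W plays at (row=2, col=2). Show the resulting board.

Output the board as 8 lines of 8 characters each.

Answer: ........
........
..WB....
...WBW..
..BBWB..
...W....
........
........

Derivation:
Place W at (2,2); scan 8 dirs for brackets.
Dir NW: first cell '.' (not opp) -> no flip
Dir N: first cell '.' (not opp) -> no flip
Dir NE: first cell '.' (not opp) -> no flip
Dir W: first cell '.' (not opp) -> no flip
Dir E: opp run (2,3), next='.' -> no flip
Dir SW: first cell '.' (not opp) -> no flip
Dir S: first cell '.' (not opp) -> no flip
Dir SE: opp run (3,3) capped by W -> flip
All flips: (3,3)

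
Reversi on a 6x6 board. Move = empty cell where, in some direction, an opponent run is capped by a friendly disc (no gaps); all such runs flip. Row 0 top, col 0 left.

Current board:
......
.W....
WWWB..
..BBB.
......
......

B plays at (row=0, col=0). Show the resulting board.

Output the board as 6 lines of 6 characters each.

Place B at (0,0); scan 8 dirs for brackets.
Dir NW: edge -> no flip
Dir N: edge -> no flip
Dir NE: edge -> no flip
Dir W: edge -> no flip
Dir E: first cell '.' (not opp) -> no flip
Dir SW: edge -> no flip
Dir S: first cell '.' (not opp) -> no flip
Dir SE: opp run (1,1) (2,2) capped by B -> flip
All flips: (1,1) (2,2)

Answer: B.....
.B....
WWBB..
..BBB.
......
......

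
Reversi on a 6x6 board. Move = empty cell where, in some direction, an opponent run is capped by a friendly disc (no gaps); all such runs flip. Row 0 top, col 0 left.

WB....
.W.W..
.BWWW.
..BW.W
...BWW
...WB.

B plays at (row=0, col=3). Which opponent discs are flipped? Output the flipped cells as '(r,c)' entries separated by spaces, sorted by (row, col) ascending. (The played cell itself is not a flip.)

Dir NW: edge -> no flip
Dir N: edge -> no flip
Dir NE: edge -> no flip
Dir W: first cell '.' (not opp) -> no flip
Dir E: first cell '.' (not opp) -> no flip
Dir SW: first cell '.' (not opp) -> no flip
Dir S: opp run (1,3) (2,3) (3,3) capped by B -> flip
Dir SE: first cell '.' (not opp) -> no flip

Answer: (1,3) (2,3) (3,3)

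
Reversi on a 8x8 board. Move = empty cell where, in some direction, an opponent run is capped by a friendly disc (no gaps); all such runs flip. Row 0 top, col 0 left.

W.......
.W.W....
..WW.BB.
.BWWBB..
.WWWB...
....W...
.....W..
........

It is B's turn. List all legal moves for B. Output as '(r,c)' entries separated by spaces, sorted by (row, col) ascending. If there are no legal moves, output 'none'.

(0,1): no bracket -> illegal
(0,2): no bracket -> illegal
(0,3): no bracket -> illegal
(0,4): flips 2 -> legal
(1,0): no bracket -> illegal
(1,2): flips 1 -> legal
(1,4): no bracket -> illegal
(2,0): no bracket -> illegal
(2,1): no bracket -> illegal
(2,4): no bracket -> illegal
(3,0): no bracket -> illegal
(4,0): flips 3 -> legal
(4,5): no bracket -> illegal
(5,0): no bracket -> illegal
(5,1): flips 1 -> legal
(5,2): flips 1 -> legal
(5,3): flips 1 -> legal
(5,5): no bracket -> illegal
(5,6): no bracket -> illegal
(6,3): no bracket -> illegal
(6,4): flips 1 -> legal
(6,6): no bracket -> illegal
(7,4): no bracket -> illegal
(7,5): no bracket -> illegal
(7,6): no bracket -> illegal

Answer: (0,4) (1,2) (4,0) (5,1) (5,2) (5,3) (6,4)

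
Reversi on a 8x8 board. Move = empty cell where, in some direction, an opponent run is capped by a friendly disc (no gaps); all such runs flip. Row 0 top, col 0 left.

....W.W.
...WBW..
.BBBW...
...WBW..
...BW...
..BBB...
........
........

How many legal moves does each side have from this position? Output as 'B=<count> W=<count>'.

Answer: B=9 W=7

Derivation:
-- B to move --
(0,2): no bracket -> illegal
(0,3): flips 1 -> legal
(0,5): no bracket -> illegal
(0,7): no bracket -> illegal
(1,2): flips 1 -> legal
(1,6): flips 1 -> legal
(1,7): no bracket -> illegal
(2,5): flips 1 -> legal
(2,6): flips 2 -> legal
(3,2): flips 1 -> legal
(3,6): flips 1 -> legal
(4,2): no bracket -> illegal
(4,5): flips 1 -> legal
(4,6): no bracket -> illegal
(5,5): flips 2 -> legal
B mobility = 9
-- W to move --
(0,3): no bracket -> illegal
(0,5): no bracket -> illegal
(1,0): no bracket -> illegal
(1,1): flips 1 -> legal
(1,2): no bracket -> illegal
(2,0): flips 3 -> legal
(2,5): no bracket -> illegal
(3,0): no bracket -> illegal
(3,1): flips 1 -> legal
(3,2): no bracket -> illegal
(4,1): no bracket -> illegal
(4,2): flips 1 -> legal
(4,5): no bracket -> illegal
(5,1): no bracket -> illegal
(5,5): no bracket -> illegal
(6,1): no bracket -> illegal
(6,2): flips 1 -> legal
(6,3): flips 2 -> legal
(6,4): flips 1 -> legal
(6,5): no bracket -> illegal
W mobility = 7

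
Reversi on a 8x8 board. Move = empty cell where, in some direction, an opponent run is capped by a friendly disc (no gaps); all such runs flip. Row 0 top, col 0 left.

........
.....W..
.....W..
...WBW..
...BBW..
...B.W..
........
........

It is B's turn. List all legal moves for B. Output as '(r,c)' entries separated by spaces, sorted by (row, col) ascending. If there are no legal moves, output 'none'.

(0,4): no bracket -> illegal
(0,5): no bracket -> illegal
(0,6): no bracket -> illegal
(1,4): no bracket -> illegal
(1,6): flips 1 -> legal
(2,2): flips 1 -> legal
(2,3): flips 1 -> legal
(2,4): no bracket -> illegal
(2,6): flips 1 -> legal
(3,2): flips 1 -> legal
(3,6): flips 1 -> legal
(4,2): no bracket -> illegal
(4,6): flips 1 -> legal
(5,4): no bracket -> illegal
(5,6): flips 1 -> legal
(6,4): no bracket -> illegal
(6,5): no bracket -> illegal
(6,6): flips 1 -> legal

Answer: (1,6) (2,2) (2,3) (2,6) (3,2) (3,6) (4,6) (5,6) (6,6)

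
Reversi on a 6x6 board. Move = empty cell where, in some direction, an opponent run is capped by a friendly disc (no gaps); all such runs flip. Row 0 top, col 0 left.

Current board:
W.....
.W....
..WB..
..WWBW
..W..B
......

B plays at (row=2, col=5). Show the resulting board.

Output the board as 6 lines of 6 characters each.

Answer: W.....
.W....
..WB.B
..WWBB
..W..B
......

Derivation:
Place B at (2,5); scan 8 dirs for brackets.
Dir NW: first cell '.' (not opp) -> no flip
Dir N: first cell '.' (not opp) -> no flip
Dir NE: edge -> no flip
Dir W: first cell '.' (not opp) -> no flip
Dir E: edge -> no flip
Dir SW: first cell 'B' (not opp) -> no flip
Dir S: opp run (3,5) capped by B -> flip
Dir SE: edge -> no flip
All flips: (3,5)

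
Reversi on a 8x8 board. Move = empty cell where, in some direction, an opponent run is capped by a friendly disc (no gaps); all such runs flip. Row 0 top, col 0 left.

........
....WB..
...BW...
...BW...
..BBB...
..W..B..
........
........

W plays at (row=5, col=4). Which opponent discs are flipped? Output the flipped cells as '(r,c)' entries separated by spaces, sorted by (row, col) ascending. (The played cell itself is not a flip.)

Dir NW: opp run (4,3), next='.' -> no flip
Dir N: opp run (4,4) capped by W -> flip
Dir NE: first cell '.' (not opp) -> no flip
Dir W: first cell '.' (not opp) -> no flip
Dir E: opp run (5,5), next='.' -> no flip
Dir SW: first cell '.' (not opp) -> no flip
Dir S: first cell '.' (not opp) -> no flip
Dir SE: first cell '.' (not opp) -> no flip

Answer: (4,4)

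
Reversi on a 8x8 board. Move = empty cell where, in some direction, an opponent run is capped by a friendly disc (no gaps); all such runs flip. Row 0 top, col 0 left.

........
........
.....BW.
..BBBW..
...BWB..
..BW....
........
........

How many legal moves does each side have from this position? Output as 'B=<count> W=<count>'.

Answer: B=5 W=9

Derivation:
-- B to move --
(1,5): no bracket -> illegal
(1,6): no bracket -> illegal
(1,7): no bracket -> illegal
(2,4): no bracket -> illegal
(2,7): flips 1 -> legal
(3,6): flips 1 -> legal
(3,7): no bracket -> illegal
(4,2): no bracket -> illegal
(4,6): no bracket -> illegal
(5,4): flips 2 -> legal
(5,5): flips 1 -> legal
(6,2): no bracket -> illegal
(6,3): flips 1 -> legal
(6,4): no bracket -> illegal
B mobility = 5
-- W to move --
(1,4): no bracket -> illegal
(1,5): flips 1 -> legal
(1,6): no bracket -> illegal
(2,1): no bracket -> illegal
(2,2): flips 1 -> legal
(2,3): flips 2 -> legal
(2,4): flips 2 -> legal
(3,1): flips 3 -> legal
(3,6): no bracket -> illegal
(4,1): no bracket -> illegal
(4,2): flips 1 -> legal
(4,6): flips 1 -> legal
(5,1): flips 1 -> legal
(5,4): no bracket -> illegal
(5,5): flips 1 -> legal
(5,6): no bracket -> illegal
(6,1): no bracket -> illegal
(6,2): no bracket -> illegal
(6,3): no bracket -> illegal
W mobility = 9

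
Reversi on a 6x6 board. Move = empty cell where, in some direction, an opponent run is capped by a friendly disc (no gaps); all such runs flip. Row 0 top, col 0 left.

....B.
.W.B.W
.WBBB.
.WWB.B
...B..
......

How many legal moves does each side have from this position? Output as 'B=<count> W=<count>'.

Answer: B=7 W=7

Derivation:
-- B to move --
(0,0): flips 1 -> legal
(0,1): no bracket -> illegal
(0,2): no bracket -> illegal
(0,5): no bracket -> illegal
(1,0): flips 2 -> legal
(1,2): no bracket -> illegal
(1,4): no bracket -> illegal
(2,0): flips 1 -> legal
(2,5): no bracket -> illegal
(3,0): flips 2 -> legal
(4,0): flips 1 -> legal
(4,1): flips 1 -> legal
(4,2): flips 1 -> legal
B mobility = 7
-- W to move --
(0,2): no bracket -> illegal
(0,3): no bracket -> illegal
(0,5): no bracket -> illegal
(1,2): flips 1 -> legal
(1,4): flips 1 -> legal
(2,5): flips 3 -> legal
(3,4): flips 1 -> legal
(4,2): flips 2 -> legal
(4,4): flips 2 -> legal
(4,5): no bracket -> illegal
(5,2): no bracket -> illegal
(5,3): no bracket -> illegal
(5,4): flips 1 -> legal
W mobility = 7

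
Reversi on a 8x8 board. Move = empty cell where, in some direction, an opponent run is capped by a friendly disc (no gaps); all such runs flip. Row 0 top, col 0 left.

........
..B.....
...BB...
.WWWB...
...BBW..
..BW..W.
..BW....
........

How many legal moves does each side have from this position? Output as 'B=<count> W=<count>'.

Answer: B=11 W=12

Derivation:
-- B to move --
(2,0): no bracket -> illegal
(2,1): flips 1 -> legal
(2,2): flips 1 -> legal
(3,0): flips 3 -> legal
(3,5): no bracket -> illegal
(3,6): no bracket -> illegal
(4,0): no bracket -> illegal
(4,1): flips 1 -> legal
(4,2): flips 1 -> legal
(4,6): flips 1 -> legal
(4,7): no bracket -> illegal
(5,4): flips 1 -> legal
(5,5): no bracket -> illegal
(5,7): no bracket -> illegal
(6,4): flips 1 -> legal
(6,5): no bracket -> illegal
(6,6): no bracket -> illegal
(6,7): flips 2 -> legal
(7,2): no bracket -> illegal
(7,3): flips 2 -> legal
(7,4): flips 1 -> legal
B mobility = 11
-- W to move --
(0,1): flips 3 -> legal
(0,2): no bracket -> illegal
(0,3): no bracket -> illegal
(1,1): no bracket -> illegal
(1,3): flips 1 -> legal
(1,4): flips 1 -> legal
(1,5): flips 1 -> legal
(2,1): no bracket -> illegal
(2,2): no bracket -> illegal
(2,5): no bracket -> illegal
(3,5): flips 2 -> legal
(4,1): flips 1 -> legal
(4,2): flips 2 -> legal
(5,1): flips 1 -> legal
(5,4): flips 1 -> legal
(5,5): flips 1 -> legal
(6,1): flips 1 -> legal
(7,1): flips 1 -> legal
(7,2): no bracket -> illegal
(7,3): no bracket -> illegal
W mobility = 12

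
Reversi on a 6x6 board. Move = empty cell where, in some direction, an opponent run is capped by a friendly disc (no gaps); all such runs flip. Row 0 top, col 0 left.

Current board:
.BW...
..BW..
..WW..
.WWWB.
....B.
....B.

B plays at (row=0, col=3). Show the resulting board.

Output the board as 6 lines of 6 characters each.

Place B at (0,3); scan 8 dirs for brackets.
Dir NW: edge -> no flip
Dir N: edge -> no flip
Dir NE: edge -> no flip
Dir W: opp run (0,2) capped by B -> flip
Dir E: first cell '.' (not opp) -> no flip
Dir SW: first cell 'B' (not opp) -> no flip
Dir S: opp run (1,3) (2,3) (3,3), next='.' -> no flip
Dir SE: first cell '.' (not opp) -> no flip
All flips: (0,2)

Answer: .BBB..
..BW..
..WW..
.WWWB.
....B.
....B.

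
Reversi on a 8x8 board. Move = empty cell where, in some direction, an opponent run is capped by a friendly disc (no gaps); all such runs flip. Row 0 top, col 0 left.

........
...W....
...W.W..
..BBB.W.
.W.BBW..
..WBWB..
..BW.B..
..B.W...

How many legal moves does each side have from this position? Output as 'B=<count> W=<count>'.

-- B to move --
(0,2): no bracket -> illegal
(0,3): flips 2 -> legal
(0,4): no bracket -> illegal
(1,2): flips 1 -> legal
(1,4): flips 1 -> legal
(1,5): no bracket -> illegal
(1,6): flips 1 -> legal
(2,2): no bracket -> illegal
(2,4): no bracket -> illegal
(2,6): no bracket -> illegal
(2,7): flips 4 -> legal
(3,0): no bracket -> illegal
(3,1): no bracket -> illegal
(3,5): flips 1 -> legal
(3,7): no bracket -> illegal
(4,0): no bracket -> illegal
(4,2): flips 1 -> legal
(4,6): flips 1 -> legal
(4,7): no bracket -> illegal
(5,0): flips 1 -> legal
(5,1): flips 1 -> legal
(5,6): flips 1 -> legal
(6,1): flips 1 -> legal
(6,4): flips 2 -> legal
(7,3): flips 1 -> legal
(7,5): no bracket -> illegal
B mobility = 14
-- W to move --
(2,1): flips 2 -> legal
(2,2): no bracket -> illegal
(2,4): flips 2 -> legal
(3,1): no bracket -> illegal
(3,5): no bracket -> illegal
(4,2): flips 2 -> legal
(4,6): no bracket -> illegal
(5,1): no bracket -> illegal
(5,6): flips 2 -> legal
(6,1): flips 1 -> legal
(6,4): no bracket -> illegal
(6,6): no bracket -> illegal
(7,1): no bracket -> illegal
(7,3): no bracket -> illegal
(7,5): flips 2 -> legal
(7,6): flips 1 -> legal
W mobility = 7

Answer: B=14 W=7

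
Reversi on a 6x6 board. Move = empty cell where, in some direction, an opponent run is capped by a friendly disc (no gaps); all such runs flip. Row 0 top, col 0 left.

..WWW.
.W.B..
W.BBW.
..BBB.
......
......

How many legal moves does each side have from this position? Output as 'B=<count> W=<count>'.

Answer: B=5 W=5

Derivation:
-- B to move --
(0,0): flips 1 -> legal
(0,1): no bracket -> illegal
(0,5): no bracket -> illegal
(1,0): no bracket -> illegal
(1,2): no bracket -> illegal
(1,4): flips 1 -> legal
(1,5): flips 1 -> legal
(2,1): no bracket -> illegal
(2,5): flips 1 -> legal
(3,0): no bracket -> illegal
(3,1): no bracket -> illegal
(3,5): flips 1 -> legal
B mobility = 5
-- W to move --
(1,2): no bracket -> illegal
(1,4): no bracket -> illegal
(2,1): flips 2 -> legal
(2,5): no bracket -> illegal
(3,1): flips 2 -> legal
(3,5): no bracket -> illegal
(4,1): no bracket -> illegal
(4,2): flips 1 -> legal
(4,3): flips 3 -> legal
(4,4): flips 3 -> legal
(4,5): no bracket -> illegal
W mobility = 5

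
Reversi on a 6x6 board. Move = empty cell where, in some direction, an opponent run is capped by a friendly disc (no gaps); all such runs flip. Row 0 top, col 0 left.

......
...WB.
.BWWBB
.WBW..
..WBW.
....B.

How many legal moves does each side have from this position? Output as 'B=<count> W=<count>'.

-- B to move --
(0,2): flips 1 -> legal
(0,3): flips 3 -> legal
(0,4): no bracket -> illegal
(1,1): no bracket -> illegal
(1,2): flips 2 -> legal
(2,0): no bracket -> illegal
(3,0): flips 1 -> legal
(3,4): flips 2 -> legal
(3,5): no bracket -> illegal
(4,0): no bracket -> illegal
(4,1): flips 2 -> legal
(4,5): flips 1 -> legal
(5,1): flips 2 -> legal
(5,2): flips 1 -> legal
(5,3): no bracket -> illegal
(5,5): no bracket -> illegal
B mobility = 9
-- W to move --
(0,3): no bracket -> illegal
(0,4): no bracket -> illegal
(0,5): flips 1 -> legal
(1,0): no bracket -> illegal
(1,1): flips 1 -> legal
(1,2): no bracket -> illegal
(1,5): flips 2 -> legal
(2,0): flips 1 -> legal
(3,0): no bracket -> illegal
(3,4): no bracket -> illegal
(3,5): flips 1 -> legal
(4,1): flips 1 -> legal
(4,5): no bracket -> illegal
(5,2): no bracket -> illegal
(5,3): flips 1 -> legal
(5,5): no bracket -> illegal
W mobility = 7

Answer: B=9 W=7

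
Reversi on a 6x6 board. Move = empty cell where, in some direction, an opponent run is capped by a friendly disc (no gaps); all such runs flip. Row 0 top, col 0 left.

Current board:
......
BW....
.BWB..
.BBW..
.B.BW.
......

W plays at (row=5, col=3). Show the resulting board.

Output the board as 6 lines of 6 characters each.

Place W at (5,3); scan 8 dirs for brackets.
Dir NW: first cell '.' (not opp) -> no flip
Dir N: opp run (4,3) capped by W -> flip
Dir NE: first cell 'W' (not opp) -> no flip
Dir W: first cell '.' (not opp) -> no flip
Dir E: first cell '.' (not opp) -> no flip
Dir SW: edge -> no flip
Dir S: edge -> no flip
Dir SE: edge -> no flip
All flips: (4,3)

Answer: ......
BW....
.BWB..
.BBW..
.B.WW.
...W..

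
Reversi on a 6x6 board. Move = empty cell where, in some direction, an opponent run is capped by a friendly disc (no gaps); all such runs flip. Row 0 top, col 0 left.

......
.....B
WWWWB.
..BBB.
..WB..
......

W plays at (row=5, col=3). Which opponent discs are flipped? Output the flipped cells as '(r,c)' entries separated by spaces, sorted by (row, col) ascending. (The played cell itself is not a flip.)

Dir NW: first cell 'W' (not opp) -> no flip
Dir N: opp run (4,3) (3,3) capped by W -> flip
Dir NE: first cell '.' (not opp) -> no flip
Dir W: first cell '.' (not opp) -> no flip
Dir E: first cell '.' (not opp) -> no flip
Dir SW: edge -> no flip
Dir S: edge -> no flip
Dir SE: edge -> no flip

Answer: (3,3) (4,3)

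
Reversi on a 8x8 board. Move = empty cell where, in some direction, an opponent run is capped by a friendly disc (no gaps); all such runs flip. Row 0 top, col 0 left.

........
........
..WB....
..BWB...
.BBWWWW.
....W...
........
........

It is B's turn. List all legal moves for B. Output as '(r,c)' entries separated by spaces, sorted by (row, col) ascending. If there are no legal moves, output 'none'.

Answer: (1,2) (2,1) (2,4) (4,7) (5,2) (5,3) (5,6) (6,4) (6,5)

Derivation:
(1,1): no bracket -> illegal
(1,2): flips 1 -> legal
(1,3): no bracket -> illegal
(2,1): flips 1 -> legal
(2,4): flips 1 -> legal
(3,1): no bracket -> illegal
(3,5): no bracket -> illegal
(3,6): no bracket -> illegal
(3,7): no bracket -> illegal
(4,7): flips 4 -> legal
(5,2): flips 1 -> legal
(5,3): flips 2 -> legal
(5,5): no bracket -> illegal
(5,6): flips 1 -> legal
(5,7): no bracket -> illegal
(6,3): no bracket -> illegal
(6,4): flips 2 -> legal
(6,5): flips 2 -> legal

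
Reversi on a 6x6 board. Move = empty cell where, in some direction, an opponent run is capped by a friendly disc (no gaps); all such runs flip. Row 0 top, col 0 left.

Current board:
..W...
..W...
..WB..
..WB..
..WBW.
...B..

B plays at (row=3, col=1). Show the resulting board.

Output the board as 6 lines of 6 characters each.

Place B at (3,1); scan 8 dirs for brackets.
Dir NW: first cell '.' (not opp) -> no flip
Dir N: first cell '.' (not opp) -> no flip
Dir NE: opp run (2,2), next='.' -> no flip
Dir W: first cell '.' (not opp) -> no flip
Dir E: opp run (3,2) capped by B -> flip
Dir SW: first cell '.' (not opp) -> no flip
Dir S: first cell '.' (not opp) -> no flip
Dir SE: opp run (4,2) capped by B -> flip
All flips: (3,2) (4,2)

Answer: ..W...
..W...
..WB..
.BBB..
..BBW.
...B..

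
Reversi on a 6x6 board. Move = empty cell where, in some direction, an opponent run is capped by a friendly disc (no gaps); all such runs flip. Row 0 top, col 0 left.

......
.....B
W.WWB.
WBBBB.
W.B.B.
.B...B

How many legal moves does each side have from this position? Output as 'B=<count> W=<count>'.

Answer: B=5 W=7

Derivation:
-- B to move --
(1,0): no bracket -> illegal
(1,1): flips 1 -> legal
(1,2): flips 2 -> legal
(1,3): flips 2 -> legal
(1,4): flips 1 -> legal
(2,1): flips 2 -> legal
(4,1): no bracket -> illegal
(5,0): no bracket -> illegal
B mobility = 5
-- W to move --
(0,4): no bracket -> illegal
(0,5): no bracket -> illegal
(1,3): no bracket -> illegal
(1,4): no bracket -> illegal
(2,1): no bracket -> illegal
(2,5): flips 1 -> legal
(3,5): flips 4 -> legal
(4,1): flips 1 -> legal
(4,3): flips 1 -> legal
(4,5): flips 1 -> legal
(5,0): no bracket -> illegal
(5,2): flips 2 -> legal
(5,3): flips 2 -> legal
(5,4): no bracket -> illegal
W mobility = 7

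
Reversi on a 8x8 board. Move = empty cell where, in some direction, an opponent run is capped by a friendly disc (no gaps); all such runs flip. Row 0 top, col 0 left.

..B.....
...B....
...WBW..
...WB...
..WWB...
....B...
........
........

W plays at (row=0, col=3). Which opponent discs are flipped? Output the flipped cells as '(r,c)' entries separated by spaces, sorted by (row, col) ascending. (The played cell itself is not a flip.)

Answer: (1,3)

Derivation:
Dir NW: edge -> no flip
Dir N: edge -> no flip
Dir NE: edge -> no flip
Dir W: opp run (0,2), next='.' -> no flip
Dir E: first cell '.' (not opp) -> no flip
Dir SW: first cell '.' (not opp) -> no flip
Dir S: opp run (1,3) capped by W -> flip
Dir SE: first cell '.' (not opp) -> no flip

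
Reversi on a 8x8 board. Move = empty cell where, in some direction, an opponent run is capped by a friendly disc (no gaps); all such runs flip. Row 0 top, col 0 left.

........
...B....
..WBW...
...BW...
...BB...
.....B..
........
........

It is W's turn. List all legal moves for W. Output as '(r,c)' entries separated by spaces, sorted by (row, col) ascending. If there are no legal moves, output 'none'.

Answer: (0,2) (0,4) (1,2) (3,2) (4,2) (5,2) (5,4) (6,6)

Derivation:
(0,2): flips 1 -> legal
(0,3): no bracket -> illegal
(0,4): flips 1 -> legal
(1,2): flips 1 -> legal
(1,4): no bracket -> illegal
(3,2): flips 1 -> legal
(3,5): no bracket -> illegal
(4,2): flips 1 -> legal
(4,5): no bracket -> illegal
(4,6): no bracket -> illegal
(5,2): flips 1 -> legal
(5,3): no bracket -> illegal
(5,4): flips 1 -> legal
(5,6): no bracket -> illegal
(6,4): no bracket -> illegal
(6,5): no bracket -> illegal
(6,6): flips 3 -> legal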